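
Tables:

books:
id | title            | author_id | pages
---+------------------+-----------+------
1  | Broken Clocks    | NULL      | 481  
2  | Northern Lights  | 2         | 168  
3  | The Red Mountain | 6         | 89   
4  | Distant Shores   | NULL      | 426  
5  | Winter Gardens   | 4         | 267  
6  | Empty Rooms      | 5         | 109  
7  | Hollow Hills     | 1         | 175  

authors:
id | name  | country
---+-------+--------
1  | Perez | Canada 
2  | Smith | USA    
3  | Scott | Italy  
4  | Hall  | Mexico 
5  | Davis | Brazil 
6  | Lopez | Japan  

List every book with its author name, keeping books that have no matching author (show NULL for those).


LEFT JOIN keeps every row from books (the left table); where author_id has no match in authors, the author columns become NULL. Walk through each book:
  - book 1 (Broken Clocks): author_id=NULL, no match -> kept with NULL
  - book 2 (Northern Lights): author_id=2 -> matches Smith
  - book 3 (The Red Mountain): author_id=6 -> matches Lopez
  - book 4 (Distant Shores): author_id=NULL, no match -> kept with NULL
  - book 5 (Winter Gardens): author_id=4 -> matches Hall
  - book 6 (Empty Rooms): author_id=5 -> matches Davis
  - book 7 (Hollow Hills): author_id=1 -> matches Perez
All 7 rows appear; 2 have NULL author.

SQL:
SELECT a.title, b.name AS author
FROM books a
LEFT JOIN authors b ON a.author_id = b.id

Result:
title            | author
-----------------+-------
Broken Clocks    | NULL  
Northern Lights  | Smith 
The Red Mountain | Lopez 
Distant Shores   | NULL  
Winter Gardens   | Hall  
Empty Rooms      | Davis 
Hollow Hills     | Perez 


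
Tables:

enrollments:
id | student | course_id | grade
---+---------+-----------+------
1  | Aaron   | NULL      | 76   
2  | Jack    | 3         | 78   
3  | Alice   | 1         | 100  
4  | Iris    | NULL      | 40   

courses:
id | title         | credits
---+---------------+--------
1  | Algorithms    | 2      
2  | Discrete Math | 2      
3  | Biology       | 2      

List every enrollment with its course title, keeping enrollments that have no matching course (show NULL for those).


LEFT JOIN keeps every row from enrollments (the left table); where course_id has no match in courses, the course columns become NULL. Walk through each enrollment:
  - enrollment 1 (Aaron): course_id=NULL, no match -> kept with NULL
  - enrollment 2 (Jack): course_id=3 -> matches Biology
  - enrollment 3 (Alice): course_id=1 -> matches Algorithms
  - enrollment 4 (Iris): course_id=NULL, no match -> kept with NULL
All 4 rows appear; 2 have NULL course.

SQL:
SELECT a.student, b.title AS course
FROM enrollments a
LEFT JOIN courses b ON a.course_id = b.id

Result:
student | course    
--------+-----------
Aaron   | NULL      
Jack    | Biology   
Alice   | Algorithms
Iris    | NULL      


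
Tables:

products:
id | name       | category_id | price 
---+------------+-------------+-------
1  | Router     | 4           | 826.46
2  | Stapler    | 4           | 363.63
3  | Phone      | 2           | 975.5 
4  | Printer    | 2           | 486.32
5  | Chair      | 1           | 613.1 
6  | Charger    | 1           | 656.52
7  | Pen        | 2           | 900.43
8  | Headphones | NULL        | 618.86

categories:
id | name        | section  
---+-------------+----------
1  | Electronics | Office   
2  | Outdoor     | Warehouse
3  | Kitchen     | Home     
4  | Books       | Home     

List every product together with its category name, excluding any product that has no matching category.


INNER JOIN keeps only products rows whose category_id matches an id in categories. Walk through each product:
  - product 1 (Router): category_id=4 -> matches Books
  - product 2 (Stapler): category_id=4 -> matches Books
  - product 3 (Phone): category_id=2 -> matches Outdoor
  - product 4 (Printer): category_id=2 -> matches Outdoor
  - product 5 (Chair): category_id=1 -> matches Electronics
  - product 6 (Charger): category_id=1 -> matches Electronics
  - product 7 (Pen): category_id=2 -> matches Outdoor
  - product 8 (Headphones): category_id=NULL, no match -> dropped
So 1 of 8 rows is dropped.

SQL:
SELECT a.name, b.name AS category
FROM products a
INNER JOIN categories b ON a.category_id = b.id

Result:
name    | category   
--------+------------
Router  | Books      
Stapler | Books      
Phone   | Outdoor    
Printer | Outdoor    
Chair   | Electronics
Charger | Electronics
Pen     | Outdoor    


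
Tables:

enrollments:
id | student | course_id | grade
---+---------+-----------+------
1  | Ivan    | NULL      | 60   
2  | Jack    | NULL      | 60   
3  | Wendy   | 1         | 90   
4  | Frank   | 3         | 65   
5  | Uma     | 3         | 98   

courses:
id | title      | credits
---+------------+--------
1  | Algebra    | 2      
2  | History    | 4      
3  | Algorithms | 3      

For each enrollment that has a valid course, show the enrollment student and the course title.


INNER JOIN keeps only enrollments rows whose course_id matches an id in courses. Walk through each enrollment:
  - enrollment 1 (Ivan): course_id=NULL, no match -> dropped
  - enrollment 2 (Jack): course_id=NULL, no match -> dropped
  - enrollment 3 (Wendy): course_id=1 -> matches Algebra
  - enrollment 4 (Frank): course_id=3 -> matches Algorithms
  - enrollment 5 (Uma): course_id=3 -> matches Algorithms
So 2 of 5 rows are dropped.

SQL:
SELECT a.student, b.title AS course
FROM enrollments a
INNER JOIN courses b ON a.course_id = b.id

Result:
student | course    
--------+-----------
Wendy   | Algebra   
Frank   | Algorithms
Uma     | Algorithms


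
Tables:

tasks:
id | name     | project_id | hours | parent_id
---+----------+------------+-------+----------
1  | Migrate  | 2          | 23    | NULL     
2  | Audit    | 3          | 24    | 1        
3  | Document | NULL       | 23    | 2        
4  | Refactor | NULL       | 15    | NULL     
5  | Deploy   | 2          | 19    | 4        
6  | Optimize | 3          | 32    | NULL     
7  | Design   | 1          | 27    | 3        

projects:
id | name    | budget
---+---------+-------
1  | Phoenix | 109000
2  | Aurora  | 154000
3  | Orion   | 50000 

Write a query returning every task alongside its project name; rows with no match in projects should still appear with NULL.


LEFT JOIN keeps every row from tasks (the left table); where project_id has no match in projects, the project columns become NULL. Walk through each task:
  - task 1 (Migrate): project_id=2 -> matches Aurora
  - task 2 (Audit): project_id=3 -> matches Orion
  - task 3 (Document): project_id=NULL, no match -> kept with NULL
  - task 4 (Refactor): project_id=NULL, no match -> kept with NULL
  - task 5 (Deploy): project_id=2 -> matches Aurora
  - task 6 (Optimize): project_id=3 -> matches Orion
  - task 7 (Design): project_id=1 -> matches Phoenix
All 7 rows appear; 2 have NULL project.

SQL:
SELECT a.name, b.name AS project
FROM tasks a
LEFT JOIN projects b ON a.project_id = b.id

Result:
name     | project
---------+--------
Migrate  | Aurora 
Audit    | Orion  
Document | NULL   
Refactor | NULL   
Deploy   | Aurora 
Optimize | Orion  
Design   | Phoenix


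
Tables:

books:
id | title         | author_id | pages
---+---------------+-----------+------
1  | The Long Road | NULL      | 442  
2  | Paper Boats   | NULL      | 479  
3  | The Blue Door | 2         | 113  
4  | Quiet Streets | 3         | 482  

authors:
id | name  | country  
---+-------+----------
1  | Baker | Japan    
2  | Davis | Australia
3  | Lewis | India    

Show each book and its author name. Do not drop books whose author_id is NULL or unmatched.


LEFT JOIN keeps every row from books (the left table); where author_id has no match in authors, the author columns become NULL. Walk through each book:
  - book 1 (The Long Road): author_id=NULL, no match -> kept with NULL
  - book 2 (Paper Boats): author_id=NULL, no match -> kept with NULL
  - book 3 (The Blue Door): author_id=2 -> matches Davis
  - book 4 (Quiet Streets): author_id=3 -> matches Lewis
All 4 rows appear; 2 have NULL author.

SQL:
SELECT a.title, b.name AS author
FROM books a
LEFT JOIN authors b ON a.author_id = b.id

Result:
title         | author
--------------+-------
The Long Road | NULL  
Paper Boats   | NULL  
The Blue Door | Davis 
Quiet Streets | Lewis 


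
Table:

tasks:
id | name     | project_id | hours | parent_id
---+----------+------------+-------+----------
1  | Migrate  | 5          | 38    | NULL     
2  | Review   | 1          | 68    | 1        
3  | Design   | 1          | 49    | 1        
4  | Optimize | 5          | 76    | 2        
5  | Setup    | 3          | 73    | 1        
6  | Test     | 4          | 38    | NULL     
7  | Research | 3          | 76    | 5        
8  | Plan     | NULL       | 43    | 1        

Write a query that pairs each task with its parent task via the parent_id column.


This is a self-join: tasks is joined to a second copy of itself, matching each row's parent_id to another row's id. Use LEFT JOIN so rows with parent_id=NULL are kept.
  - task 1 (Migrate): parent_id=NULL -> NULL
  - task 2 (Review): parent_id=1 -> Migrate
  - task 3 (Design): parent_id=1 -> Migrate
  - task 4 (Optimize): parent_id=2 -> Review
  - task 5 (Setup): parent_id=1 -> Migrate
  - task 6 (Test): parent_id=NULL -> NULL
  - task 7 (Research): parent_id=5 -> Setup
  - task 8 (Plan): parent_id=1 -> Migrate

SQL:
SELECT a.name AS item, b.name AS parent
FROM tasks a
LEFT JOIN tasks b ON a.parent_id = b.id

Result:
item     | parent 
---------+--------
Migrate  | NULL   
Review   | Migrate
Design   | Migrate
Optimize | Review 
Setup    | Migrate
Test     | NULL   
Research | Setup  
Plan     | Migrate


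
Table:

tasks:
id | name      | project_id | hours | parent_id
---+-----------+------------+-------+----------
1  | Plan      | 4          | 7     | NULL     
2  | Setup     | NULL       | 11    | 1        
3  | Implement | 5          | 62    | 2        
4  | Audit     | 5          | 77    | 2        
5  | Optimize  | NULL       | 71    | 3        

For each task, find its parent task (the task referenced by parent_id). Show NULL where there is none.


This is a self-join: tasks is joined to a second copy of itself, matching each row's parent_id to another row's id. Use LEFT JOIN so rows with parent_id=NULL are kept.
  - task 1 (Plan): parent_id=NULL -> NULL
  - task 2 (Setup): parent_id=1 -> Plan
  - task 3 (Implement): parent_id=2 -> Setup
  - task 4 (Audit): parent_id=2 -> Setup
  - task 5 (Optimize): parent_id=3 -> Implement

SQL:
SELECT a.name AS item, b.name AS parent
FROM tasks a
LEFT JOIN tasks b ON a.parent_id = b.id

Result:
item      | parent   
----------+----------
Plan      | NULL     
Setup     | Plan     
Implement | Setup    
Audit     | Setup    
Optimize  | Implement


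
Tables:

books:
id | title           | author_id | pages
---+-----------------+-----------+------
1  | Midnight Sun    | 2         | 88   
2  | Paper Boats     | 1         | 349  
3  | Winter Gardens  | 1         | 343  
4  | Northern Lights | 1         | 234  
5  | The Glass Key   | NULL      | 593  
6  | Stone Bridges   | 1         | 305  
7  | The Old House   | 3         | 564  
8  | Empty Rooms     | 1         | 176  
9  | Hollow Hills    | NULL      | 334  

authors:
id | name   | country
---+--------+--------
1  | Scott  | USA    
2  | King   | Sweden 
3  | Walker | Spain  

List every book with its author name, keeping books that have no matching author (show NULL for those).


LEFT JOIN keeps every row from books (the left table); where author_id has no match in authors, the author columns become NULL. Walk through each book:
  - book 1 (Midnight Sun): author_id=2 -> matches King
  - book 2 (Paper Boats): author_id=1 -> matches Scott
  - book 3 (Winter Gardens): author_id=1 -> matches Scott
  - book 4 (Northern Lights): author_id=1 -> matches Scott
  - book 5 (The Glass Key): author_id=NULL, no match -> kept with NULL
  - book 6 (Stone Bridges): author_id=1 -> matches Scott
  - book 7 (The Old House): author_id=3 -> matches Walker
  - book 8 (Empty Rooms): author_id=1 -> matches Scott
  - book 9 (Hollow Hills): author_id=NULL, no match -> kept with NULL
All 9 rows appear; 2 have NULL author.

SQL:
SELECT a.title, b.name AS author
FROM books a
LEFT JOIN authors b ON a.author_id = b.id

Result:
title           | author
----------------+-------
Midnight Sun    | King  
Paper Boats     | Scott 
Winter Gardens  | Scott 
Northern Lights | Scott 
The Glass Key   | NULL  
Stone Bridges   | Scott 
The Old House   | Walker
Empty Rooms     | Scott 
Hollow Hills    | NULL  


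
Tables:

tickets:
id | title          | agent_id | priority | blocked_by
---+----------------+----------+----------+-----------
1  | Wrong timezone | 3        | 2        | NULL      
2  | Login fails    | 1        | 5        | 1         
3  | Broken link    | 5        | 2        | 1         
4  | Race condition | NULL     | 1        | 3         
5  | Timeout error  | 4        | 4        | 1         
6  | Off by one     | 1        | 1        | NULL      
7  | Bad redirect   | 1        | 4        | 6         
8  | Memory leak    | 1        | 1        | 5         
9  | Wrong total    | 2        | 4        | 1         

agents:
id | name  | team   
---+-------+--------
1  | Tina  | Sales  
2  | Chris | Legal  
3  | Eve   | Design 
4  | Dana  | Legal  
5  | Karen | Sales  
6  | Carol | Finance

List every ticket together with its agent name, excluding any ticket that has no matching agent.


INNER JOIN keeps only tickets rows whose agent_id matches an id in agents. Walk through each ticket:
  - ticket 1 (Wrong timezone): agent_id=3 -> matches Eve
  - ticket 2 (Login fails): agent_id=1 -> matches Tina
  - ticket 3 (Broken link): agent_id=5 -> matches Karen
  - ticket 4 (Race condition): agent_id=NULL, no match -> dropped
  - ticket 5 (Timeout error): agent_id=4 -> matches Dana
  - ticket 6 (Off by one): agent_id=1 -> matches Tina
  - ticket 7 (Bad redirect): agent_id=1 -> matches Tina
  - ticket 8 (Memory leak): agent_id=1 -> matches Tina
  - ticket 9 (Wrong total): agent_id=2 -> matches Chris
So 1 of 9 rows is dropped.

SQL:
SELECT a.title, b.name AS agent
FROM tickets a
INNER JOIN agents b ON a.agent_id = b.id

Result:
title          | agent
---------------+------
Wrong timezone | Eve  
Login fails    | Tina 
Broken link    | Karen
Timeout error  | Dana 
Off by one     | Tina 
Bad redirect   | Tina 
Memory leak    | Tina 
Wrong total    | Chris


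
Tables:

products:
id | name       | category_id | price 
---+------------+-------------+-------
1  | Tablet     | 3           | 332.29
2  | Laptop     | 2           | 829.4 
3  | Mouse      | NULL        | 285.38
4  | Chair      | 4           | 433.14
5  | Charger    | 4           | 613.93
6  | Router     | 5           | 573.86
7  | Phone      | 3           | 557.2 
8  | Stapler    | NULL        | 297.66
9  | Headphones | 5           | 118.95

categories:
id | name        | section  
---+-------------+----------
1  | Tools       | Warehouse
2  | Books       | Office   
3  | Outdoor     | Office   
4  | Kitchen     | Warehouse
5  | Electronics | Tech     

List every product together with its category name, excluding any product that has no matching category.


INNER JOIN keeps only products rows whose category_id matches an id in categories. Walk through each product:
  - product 1 (Tablet): category_id=3 -> matches Outdoor
  - product 2 (Laptop): category_id=2 -> matches Books
  - product 3 (Mouse): category_id=NULL, no match -> dropped
  - product 4 (Chair): category_id=4 -> matches Kitchen
  - product 5 (Charger): category_id=4 -> matches Kitchen
  - product 6 (Router): category_id=5 -> matches Electronics
  - product 7 (Phone): category_id=3 -> matches Outdoor
  - product 8 (Stapler): category_id=NULL, no match -> dropped
  - product 9 (Headphones): category_id=5 -> matches Electronics
So 2 of 9 rows are dropped.

SQL:
SELECT a.name, b.name AS category
FROM products a
INNER JOIN categories b ON a.category_id = b.id

Result:
name       | category   
-----------+------------
Tablet     | Outdoor    
Laptop     | Books      
Chair      | Kitchen    
Charger    | Kitchen    
Router     | Electronics
Phone      | Outdoor    
Headphones | Electronics


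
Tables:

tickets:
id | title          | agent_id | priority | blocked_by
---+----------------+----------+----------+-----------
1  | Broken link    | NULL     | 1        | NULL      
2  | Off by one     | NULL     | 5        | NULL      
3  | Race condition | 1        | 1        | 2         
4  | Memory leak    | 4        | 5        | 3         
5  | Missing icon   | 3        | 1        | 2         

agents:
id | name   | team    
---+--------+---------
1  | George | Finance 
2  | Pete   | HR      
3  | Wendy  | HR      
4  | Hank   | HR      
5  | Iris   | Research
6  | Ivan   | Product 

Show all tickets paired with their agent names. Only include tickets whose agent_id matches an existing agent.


INNER JOIN keeps only tickets rows whose agent_id matches an id in agents. Walk through each ticket:
  - ticket 1 (Broken link): agent_id=NULL, no match -> dropped
  - ticket 2 (Off by one): agent_id=NULL, no match -> dropped
  - ticket 3 (Race condition): agent_id=1 -> matches George
  - ticket 4 (Memory leak): agent_id=4 -> matches Hank
  - ticket 5 (Missing icon): agent_id=3 -> matches Wendy
So 2 of 5 rows are dropped.

SQL:
SELECT a.title, b.name AS agent
FROM tickets a
INNER JOIN agents b ON a.agent_id = b.id

Result:
title          | agent 
---------------+-------
Race condition | George
Memory leak    | Hank  
Missing icon   | Wendy 


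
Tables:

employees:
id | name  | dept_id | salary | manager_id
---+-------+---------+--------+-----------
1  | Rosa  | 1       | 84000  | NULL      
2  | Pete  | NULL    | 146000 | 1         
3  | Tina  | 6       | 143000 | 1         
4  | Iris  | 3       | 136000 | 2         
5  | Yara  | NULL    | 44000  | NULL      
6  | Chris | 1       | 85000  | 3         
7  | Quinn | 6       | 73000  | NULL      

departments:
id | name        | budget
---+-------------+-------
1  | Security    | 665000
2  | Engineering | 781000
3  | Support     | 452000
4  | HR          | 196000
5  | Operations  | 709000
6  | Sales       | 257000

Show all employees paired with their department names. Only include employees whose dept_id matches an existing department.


INNER JOIN keeps only employees rows whose dept_id matches an id in departments. Walk through each employee:
  - employee 1 (Rosa): dept_id=1 -> matches Security
  - employee 2 (Pete): dept_id=NULL, no match -> dropped
  - employee 3 (Tina): dept_id=6 -> matches Sales
  - employee 4 (Iris): dept_id=3 -> matches Support
  - employee 5 (Yara): dept_id=NULL, no match -> dropped
  - employee 6 (Chris): dept_id=1 -> matches Security
  - employee 7 (Quinn): dept_id=6 -> matches Sales
So 2 of 7 rows are dropped.

SQL:
SELECT a.name, b.name AS department
FROM employees a
INNER JOIN departments b ON a.dept_id = b.id

Result:
name  | department
------+-----------
Rosa  | Security  
Tina  | Sales     
Iris  | Support   
Chris | Security  
Quinn | Sales     


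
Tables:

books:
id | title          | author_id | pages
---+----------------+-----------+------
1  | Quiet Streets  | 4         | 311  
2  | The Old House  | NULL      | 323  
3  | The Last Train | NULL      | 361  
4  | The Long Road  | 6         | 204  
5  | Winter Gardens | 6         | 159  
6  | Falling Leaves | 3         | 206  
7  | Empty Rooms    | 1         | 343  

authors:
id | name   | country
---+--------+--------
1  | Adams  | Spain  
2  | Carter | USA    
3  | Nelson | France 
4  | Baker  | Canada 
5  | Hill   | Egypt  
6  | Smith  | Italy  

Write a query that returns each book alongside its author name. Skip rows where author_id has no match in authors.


INNER JOIN keeps only books rows whose author_id matches an id in authors. Walk through each book:
  - book 1 (Quiet Streets): author_id=4 -> matches Baker
  - book 2 (The Old House): author_id=NULL, no match -> dropped
  - book 3 (The Last Train): author_id=NULL, no match -> dropped
  - book 4 (The Long Road): author_id=6 -> matches Smith
  - book 5 (Winter Gardens): author_id=6 -> matches Smith
  - book 6 (Falling Leaves): author_id=3 -> matches Nelson
  - book 7 (Empty Rooms): author_id=1 -> matches Adams
So 2 of 7 rows are dropped.

SQL:
SELECT a.title, b.name AS author
FROM books a
INNER JOIN authors b ON a.author_id = b.id

Result:
title          | author
---------------+-------
Quiet Streets  | Baker 
The Long Road  | Smith 
Winter Gardens | Smith 
Falling Leaves | Nelson
Empty Rooms    | Adams 


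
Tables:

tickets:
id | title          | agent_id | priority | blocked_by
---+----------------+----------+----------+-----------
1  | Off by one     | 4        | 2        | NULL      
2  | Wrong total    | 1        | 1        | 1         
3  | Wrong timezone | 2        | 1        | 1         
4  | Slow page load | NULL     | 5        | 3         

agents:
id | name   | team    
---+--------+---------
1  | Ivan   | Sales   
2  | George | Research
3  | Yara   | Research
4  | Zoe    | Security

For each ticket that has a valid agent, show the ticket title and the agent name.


INNER JOIN keeps only tickets rows whose agent_id matches an id in agents. Walk through each ticket:
  - ticket 1 (Off by one): agent_id=4 -> matches Zoe
  - ticket 2 (Wrong total): agent_id=1 -> matches Ivan
  - ticket 3 (Wrong timezone): agent_id=2 -> matches George
  - ticket 4 (Slow page load): agent_id=NULL, no match -> dropped
So 1 of 4 rows is dropped.

SQL:
SELECT a.title, b.name AS agent
FROM tickets a
INNER JOIN agents b ON a.agent_id = b.id

Result:
title          | agent 
---------------+-------
Off by one     | Zoe   
Wrong total    | Ivan  
Wrong timezone | George


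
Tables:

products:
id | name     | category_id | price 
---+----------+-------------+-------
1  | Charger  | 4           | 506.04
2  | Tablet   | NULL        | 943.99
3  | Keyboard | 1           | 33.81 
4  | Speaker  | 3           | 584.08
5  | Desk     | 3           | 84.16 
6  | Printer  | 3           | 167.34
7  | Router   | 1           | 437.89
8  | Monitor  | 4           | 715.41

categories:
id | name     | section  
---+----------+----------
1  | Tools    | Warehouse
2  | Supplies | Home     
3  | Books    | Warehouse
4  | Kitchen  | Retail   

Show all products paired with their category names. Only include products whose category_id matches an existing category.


INNER JOIN keeps only products rows whose category_id matches an id in categories. Walk through each product:
  - product 1 (Charger): category_id=4 -> matches Kitchen
  - product 2 (Tablet): category_id=NULL, no match -> dropped
  - product 3 (Keyboard): category_id=1 -> matches Tools
  - product 4 (Speaker): category_id=3 -> matches Books
  - product 5 (Desk): category_id=3 -> matches Books
  - product 6 (Printer): category_id=3 -> matches Books
  - product 7 (Router): category_id=1 -> matches Tools
  - product 8 (Monitor): category_id=4 -> matches Kitchen
So 1 of 8 rows is dropped.

SQL:
SELECT a.name, b.name AS category
FROM products a
INNER JOIN categories b ON a.category_id = b.id

Result:
name     | category
---------+---------
Charger  | Kitchen 
Keyboard | Tools   
Speaker  | Books   
Desk     | Books   
Printer  | Books   
Router   | Tools   
Monitor  | Kitchen 


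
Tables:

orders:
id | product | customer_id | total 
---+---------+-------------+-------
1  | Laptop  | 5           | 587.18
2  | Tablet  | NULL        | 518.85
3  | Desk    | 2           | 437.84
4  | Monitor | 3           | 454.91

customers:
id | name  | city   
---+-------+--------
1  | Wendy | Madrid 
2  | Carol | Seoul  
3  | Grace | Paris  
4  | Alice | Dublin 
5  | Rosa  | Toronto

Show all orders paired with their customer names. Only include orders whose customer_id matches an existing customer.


INNER JOIN keeps only orders rows whose customer_id matches an id in customers. Walk through each order:
  - order 1 (Laptop): customer_id=5 -> matches Rosa
  - order 2 (Tablet): customer_id=NULL, no match -> dropped
  - order 3 (Desk): customer_id=2 -> matches Carol
  - order 4 (Monitor): customer_id=3 -> matches Grace
So 1 of 4 rows is dropped.

SQL:
SELECT a.product, b.name AS customer
FROM orders a
INNER JOIN customers b ON a.customer_id = b.id

Result:
product | customer
--------+---------
Laptop  | Rosa    
Desk    | Carol   
Monitor | Grace   


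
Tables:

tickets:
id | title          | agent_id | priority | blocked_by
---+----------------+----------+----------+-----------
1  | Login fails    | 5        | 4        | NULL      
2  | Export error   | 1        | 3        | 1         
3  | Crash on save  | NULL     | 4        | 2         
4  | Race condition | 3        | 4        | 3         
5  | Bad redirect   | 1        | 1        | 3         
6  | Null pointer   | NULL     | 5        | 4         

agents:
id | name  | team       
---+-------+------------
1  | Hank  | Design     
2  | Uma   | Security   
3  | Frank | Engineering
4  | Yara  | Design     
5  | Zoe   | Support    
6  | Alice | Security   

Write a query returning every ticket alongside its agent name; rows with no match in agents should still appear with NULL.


LEFT JOIN keeps every row from tickets (the left table); where agent_id has no match in agents, the agent columns become NULL. Walk through each ticket:
  - ticket 1 (Login fails): agent_id=5 -> matches Zoe
  - ticket 2 (Export error): agent_id=1 -> matches Hank
  - ticket 3 (Crash on save): agent_id=NULL, no match -> kept with NULL
  - ticket 4 (Race condition): agent_id=3 -> matches Frank
  - ticket 5 (Bad redirect): agent_id=1 -> matches Hank
  - ticket 6 (Null pointer): agent_id=NULL, no match -> kept with NULL
All 6 rows appear; 2 have NULL agent.

SQL:
SELECT a.title, b.name AS agent
FROM tickets a
LEFT JOIN agents b ON a.agent_id = b.id

Result:
title          | agent
---------------+------
Login fails    | Zoe  
Export error   | Hank 
Crash on save  | NULL 
Race condition | Frank
Bad redirect   | Hank 
Null pointer   | NULL 


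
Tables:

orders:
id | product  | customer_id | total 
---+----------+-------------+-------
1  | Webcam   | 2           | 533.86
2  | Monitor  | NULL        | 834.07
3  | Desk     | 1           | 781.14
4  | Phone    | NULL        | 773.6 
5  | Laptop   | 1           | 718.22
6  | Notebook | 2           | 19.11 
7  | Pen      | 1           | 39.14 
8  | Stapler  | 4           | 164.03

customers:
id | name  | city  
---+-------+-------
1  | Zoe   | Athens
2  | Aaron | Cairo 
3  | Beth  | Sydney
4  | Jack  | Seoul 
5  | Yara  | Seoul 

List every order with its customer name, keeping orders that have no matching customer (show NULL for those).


LEFT JOIN keeps every row from orders (the left table); where customer_id has no match in customers, the customer columns become NULL. Walk through each order:
  - order 1 (Webcam): customer_id=2 -> matches Aaron
  - order 2 (Monitor): customer_id=NULL, no match -> kept with NULL
  - order 3 (Desk): customer_id=1 -> matches Zoe
  - order 4 (Phone): customer_id=NULL, no match -> kept with NULL
  - order 5 (Laptop): customer_id=1 -> matches Zoe
  - order 6 (Notebook): customer_id=2 -> matches Aaron
  - order 7 (Pen): customer_id=1 -> matches Zoe
  - order 8 (Stapler): customer_id=4 -> matches Jack
All 8 rows appear; 2 have NULL customer.

SQL:
SELECT a.product, b.name AS customer
FROM orders a
LEFT JOIN customers b ON a.customer_id = b.id

Result:
product  | customer
---------+---------
Webcam   | Aaron   
Monitor  | NULL    
Desk     | Zoe     
Phone    | NULL    
Laptop   | Zoe     
Notebook | Aaron   
Pen      | Zoe     
Stapler  | Jack    


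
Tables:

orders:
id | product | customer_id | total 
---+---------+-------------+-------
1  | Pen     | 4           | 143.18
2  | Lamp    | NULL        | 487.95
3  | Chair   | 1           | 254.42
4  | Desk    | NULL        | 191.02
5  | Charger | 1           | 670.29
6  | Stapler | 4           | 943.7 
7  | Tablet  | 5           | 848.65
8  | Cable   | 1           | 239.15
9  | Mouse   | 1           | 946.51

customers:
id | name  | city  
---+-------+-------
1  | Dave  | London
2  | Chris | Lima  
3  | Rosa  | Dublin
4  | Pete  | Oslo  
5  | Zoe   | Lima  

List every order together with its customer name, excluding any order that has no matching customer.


INNER JOIN keeps only orders rows whose customer_id matches an id in customers. Walk through each order:
  - order 1 (Pen): customer_id=4 -> matches Pete
  - order 2 (Lamp): customer_id=NULL, no match -> dropped
  - order 3 (Chair): customer_id=1 -> matches Dave
  - order 4 (Desk): customer_id=NULL, no match -> dropped
  - order 5 (Charger): customer_id=1 -> matches Dave
  - order 6 (Stapler): customer_id=4 -> matches Pete
  - order 7 (Tablet): customer_id=5 -> matches Zoe
  - order 8 (Cable): customer_id=1 -> matches Dave
  - order 9 (Mouse): customer_id=1 -> matches Dave
So 2 of 9 rows are dropped.

SQL:
SELECT a.product, b.name AS customer
FROM orders a
INNER JOIN customers b ON a.customer_id = b.id

Result:
product | customer
--------+---------
Pen     | Pete    
Chair   | Dave    
Charger | Dave    
Stapler | Pete    
Tablet  | Zoe     
Cable   | Dave    
Mouse   | Dave    


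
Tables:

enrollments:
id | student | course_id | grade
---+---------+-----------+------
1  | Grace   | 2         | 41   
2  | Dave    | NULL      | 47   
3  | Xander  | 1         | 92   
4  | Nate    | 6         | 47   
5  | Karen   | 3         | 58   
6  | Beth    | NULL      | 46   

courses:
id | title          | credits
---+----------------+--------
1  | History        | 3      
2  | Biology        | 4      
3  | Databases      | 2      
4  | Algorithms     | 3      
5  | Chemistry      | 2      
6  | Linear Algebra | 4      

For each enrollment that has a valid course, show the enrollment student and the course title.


INNER JOIN keeps only enrollments rows whose course_id matches an id in courses. Walk through each enrollment:
  - enrollment 1 (Grace): course_id=2 -> matches Biology
  - enrollment 2 (Dave): course_id=NULL, no match -> dropped
  - enrollment 3 (Xander): course_id=1 -> matches History
  - enrollment 4 (Nate): course_id=6 -> matches Linear Algebra
  - enrollment 5 (Karen): course_id=3 -> matches Databases
  - enrollment 6 (Beth): course_id=NULL, no match -> dropped
So 2 of 6 rows are dropped.

SQL:
SELECT a.student, b.title AS course
FROM enrollments a
INNER JOIN courses b ON a.course_id = b.id

Result:
student | course        
--------+---------------
Grace   | Biology       
Xander  | History       
Nate    | Linear Algebra
Karen   | Databases     


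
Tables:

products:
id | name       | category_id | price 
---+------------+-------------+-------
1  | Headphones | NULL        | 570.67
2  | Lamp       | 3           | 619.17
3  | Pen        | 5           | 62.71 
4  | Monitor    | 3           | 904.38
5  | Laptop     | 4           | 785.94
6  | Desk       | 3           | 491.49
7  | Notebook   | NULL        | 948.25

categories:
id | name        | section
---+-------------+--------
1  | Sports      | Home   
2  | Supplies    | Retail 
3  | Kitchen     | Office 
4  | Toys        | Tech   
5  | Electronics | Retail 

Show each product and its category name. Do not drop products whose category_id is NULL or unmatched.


LEFT JOIN keeps every row from products (the left table); where category_id has no match in categories, the category columns become NULL. Walk through each product:
  - product 1 (Headphones): category_id=NULL, no match -> kept with NULL
  - product 2 (Lamp): category_id=3 -> matches Kitchen
  - product 3 (Pen): category_id=5 -> matches Electronics
  - product 4 (Monitor): category_id=3 -> matches Kitchen
  - product 5 (Laptop): category_id=4 -> matches Toys
  - product 6 (Desk): category_id=3 -> matches Kitchen
  - product 7 (Notebook): category_id=NULL, no match -> kept with NULL
All 7 rows appear; 2 have NULL category.

SQL:
SELECT a.name, b.name AS category
FROM products a
LEFT JOIN categories b ON a.category_id = b.id

Result:
name       | category   
-----------+------------
Headphones | NULL       
Lamp       | Kitchen    
Pen        | Electronics
Monitor    | Kitchen    
Laptop     | Toys       
Desk       | Kitchen    
Notebook   | NULL       


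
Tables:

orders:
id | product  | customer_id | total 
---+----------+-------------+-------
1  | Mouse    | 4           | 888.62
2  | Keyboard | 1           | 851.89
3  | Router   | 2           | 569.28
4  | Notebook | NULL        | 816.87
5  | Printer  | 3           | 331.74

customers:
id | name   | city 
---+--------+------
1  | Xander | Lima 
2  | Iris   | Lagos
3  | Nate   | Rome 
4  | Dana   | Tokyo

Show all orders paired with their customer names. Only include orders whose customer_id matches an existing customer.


INNER JOIN keeps only orders rows whose customer_id matches an id in customers. Walk through each order:
  - order 1 (Mouse): customer_id=4 -> matches Dana
  - order 2 (Keyboard): customer_id=1 -> matches Xander
  - order 3 (Router): customer_id=2 -> matches Iris
  - order 4 (Notebook): customer_id=NULL, no match -> dropped
  - order 5 (Printer): customer_id=3 -> matches Nate
So 1 of 5 rows is dropped.

SQL:
SELECT a.product, b.name AS customer
FROM orders a
INNER JOIN customers b ON a.customer_id = b.id

Result:
product  | customer
---------+---------
Mouse    | Dana    
Keyboard | Xander  
Router   | Iris    
Printer  | Nate    


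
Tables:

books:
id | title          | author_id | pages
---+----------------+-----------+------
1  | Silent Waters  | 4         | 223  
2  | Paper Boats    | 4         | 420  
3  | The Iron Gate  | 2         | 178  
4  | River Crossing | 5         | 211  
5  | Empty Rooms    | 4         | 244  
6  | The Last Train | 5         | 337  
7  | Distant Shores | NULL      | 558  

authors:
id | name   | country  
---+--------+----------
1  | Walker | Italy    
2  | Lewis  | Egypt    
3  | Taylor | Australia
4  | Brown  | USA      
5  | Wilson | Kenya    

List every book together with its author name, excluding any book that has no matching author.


INNER JOIN keeps only books rows whose author_id matches an id in authors. Walk through each book:
  - book 1 (Silent Waters): author_id=4 -> matches Brown
  - book 2 (Paper Boats): author_id=4 -> matches Brown
  - book 3 (The Iron Gate): author_id=2 -> matches Lewis
  - book 4 (River Crossing): author_id=5 -> matches Wilson
  - book 5 (Empty Rooms): author_id=4 -> matches Brown
  - book 6 (The Last Train): author_id=5 -> matches Wilson
  - book 7 (Distant Shores): author_id=NULL, no match -> dropped
So 1 of 7 rows is dropped.

SQL:
SELECT a.title, b.name AS author
FROM books a
INNER JOIN authors b ON a.author_id = b.id

Result:
title          | author
---------------+-------
Silent Waters  | Brown 
Paper Boats    | Brown 
The Iron Gate  | Lewis 
River Crossing | Wilson
Empty Rooms    | Brown 
The Last Train | Wilson


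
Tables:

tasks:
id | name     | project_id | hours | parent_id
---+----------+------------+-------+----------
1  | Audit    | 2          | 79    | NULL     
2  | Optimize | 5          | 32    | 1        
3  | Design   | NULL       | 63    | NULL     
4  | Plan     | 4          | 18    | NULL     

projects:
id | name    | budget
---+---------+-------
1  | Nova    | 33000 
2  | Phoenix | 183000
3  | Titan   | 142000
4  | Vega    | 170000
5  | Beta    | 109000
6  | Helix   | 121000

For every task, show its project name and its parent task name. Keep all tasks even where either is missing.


Two LEFT JOINs from the same base table tasks: one to projects via project_id, one to tasks itself via parent_id. Both are LEFT so every task is preserved.
Match against projects:
  - task 1 (Audit): project_id=2 -> matches Phoenix
  - task 2 (Optimize): project_id=5 -> matches Beta
  - task 3 (Design): project_id=NULL, no match -> kept with NULL
  - task 4 (Plan): project_id=4 -> matches Vega
Match against tasks (self):
  - task 1 (Audit): parent_id=NULL -> NULL
  - task 2 (Optimize): parent_id=1 -> Audit
  - task 3 (Design): parent_id=NULL -> NULL
  - task 4 (Plan): parent_id=NULL -> NULL

SQL:
SELECT a.name, b.name AS project, c.name AS parent
FROM tasks a
LEFT JOIN projects b ON a.project_id = b.id
LEFT JOIN tasks c ON a.parent_id = c.id

Result:
name     | project | parent
---------+---------+-------
Audit    | Phoenix | NULL  
Optimize | Beta    | Audit 
Design   | NULL    | NULL  
Plan     | Vega    | NULL  


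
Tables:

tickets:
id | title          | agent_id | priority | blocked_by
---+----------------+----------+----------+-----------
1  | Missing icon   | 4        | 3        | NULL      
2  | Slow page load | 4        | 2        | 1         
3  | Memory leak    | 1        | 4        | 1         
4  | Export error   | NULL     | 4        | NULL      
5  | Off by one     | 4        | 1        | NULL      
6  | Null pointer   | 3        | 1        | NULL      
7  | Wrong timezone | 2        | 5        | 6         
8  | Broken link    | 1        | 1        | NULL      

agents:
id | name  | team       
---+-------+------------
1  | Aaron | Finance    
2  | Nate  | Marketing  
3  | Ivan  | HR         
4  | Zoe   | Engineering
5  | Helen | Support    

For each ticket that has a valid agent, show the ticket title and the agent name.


INNER JOIN keeps only tickets rows whose agent_id matches an id in agents. Walk through each ticket:
  - ticket 1 (Missing icon): agent_id=4 -> matches Zoe
  - ticket 2 (Slow page load): agent_id=4 -> matches Zoe
  - ticket 3 (Memory leak): agent_id=1 -> matches Aaron
  - ticket 4 (Export error): agent_id=NULL, no match -> dropped
  - ticket 5 (Off by one): agent_id=4 -> matches Zoe
  - ticket 6 (Null pointer): agent_id=3 -> matches Ivan
  - ticket 7 (Wrong timezone): agent_id=2 -> matches Nate
  - ticket 8 (Broken link): agent_id=1 -> matches Aaron
So 1 of 8 rows is dropped.

SQL:
SELECT a.title, b.name AS agent
FROM tickets a
INNER JOIN agents b ON a.agent_id = b.id

Result:
title          | agent
---------------+------
Missing icon   | Zoe  
Slow page load | Zoe  
Memory leak    | Aaron
Off by one     | Zoe  
Null pointer   | Ivan 
Wrong timezone | Nate 
Broken link    | Aaron


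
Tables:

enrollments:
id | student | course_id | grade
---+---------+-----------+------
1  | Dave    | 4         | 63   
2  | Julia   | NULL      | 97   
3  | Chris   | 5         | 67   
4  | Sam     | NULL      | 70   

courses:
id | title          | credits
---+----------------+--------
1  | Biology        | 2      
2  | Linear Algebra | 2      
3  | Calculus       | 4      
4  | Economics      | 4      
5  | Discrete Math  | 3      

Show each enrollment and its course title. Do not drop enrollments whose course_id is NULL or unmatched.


LEFT JOIN keeps every row from enrollments (the left table); where course_id has no match in courses, the course columns become NULL. Walk through each enrollment:
  - enrollment 1 (Dave): course_id=4 -> matches Economics
  - enrollment 2 (Julia): course_id=NULL, no match -> kept with NULL
  - enrollment 3 (Chris): course_id=5 -> matches Discrete Math
  - enrollment 4 (Sam): course_id=NULL, no match -> kept with NULL
All 4 rows appear; 2 have NULL course.

SQL:
SELECT a.student, b.title AS course
FROM enrollments a
LEFT JOIN courses b ON a.course_id = b.id

Result:
student | course       
--------+--------------
Dave    | Economics    
Julia   | NULL         
Chris   | Discrete Math
Sam     | NULL         


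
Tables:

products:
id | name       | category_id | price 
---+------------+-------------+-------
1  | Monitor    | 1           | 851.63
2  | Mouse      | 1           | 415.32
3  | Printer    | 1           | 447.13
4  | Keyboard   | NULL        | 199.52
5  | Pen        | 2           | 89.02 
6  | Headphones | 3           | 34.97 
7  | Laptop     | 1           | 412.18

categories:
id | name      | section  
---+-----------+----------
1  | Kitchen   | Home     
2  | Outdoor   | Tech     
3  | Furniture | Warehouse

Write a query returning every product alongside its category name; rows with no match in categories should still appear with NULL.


LEFT JOIN keeps every row from products (the left table); where category_id has no match in categories, the category columns become NULL. Walk through each product:
  - product 1 (Monitor): category_id=1 -> matches Kitchen
  - product 2 (Mouse): category_id=1 -> matches Kitchen
  - product 3 (Printer): category_id=1 -> matches Kitchen
  - product 4 (Keyboard): category_id=NULL, no match -> kept with NULL
  - product 5 (Pen): category_id=2 -> matches Outdoor
  - product 6 (Headphones): category_id=3 -> matches Furniture
  - product 7 (Laptop): category_id=1 -> matches Kitchen
All 7 rows appear; 1 has NULL category.

SQL:
SELECT a.name, b.name AS category
FROM products a
LEFT JOIN categories b ON a.category_id = b.id

Result:
name       | category 
-----------+----------
Monitor    | Kitchen  
Mouse      | Kitchen  
Printer    | Kitchen  
Keyboard   | NULL     
Pen        | Outdoor  
Headphones | Furniture
Laptop     | Kitchen  
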